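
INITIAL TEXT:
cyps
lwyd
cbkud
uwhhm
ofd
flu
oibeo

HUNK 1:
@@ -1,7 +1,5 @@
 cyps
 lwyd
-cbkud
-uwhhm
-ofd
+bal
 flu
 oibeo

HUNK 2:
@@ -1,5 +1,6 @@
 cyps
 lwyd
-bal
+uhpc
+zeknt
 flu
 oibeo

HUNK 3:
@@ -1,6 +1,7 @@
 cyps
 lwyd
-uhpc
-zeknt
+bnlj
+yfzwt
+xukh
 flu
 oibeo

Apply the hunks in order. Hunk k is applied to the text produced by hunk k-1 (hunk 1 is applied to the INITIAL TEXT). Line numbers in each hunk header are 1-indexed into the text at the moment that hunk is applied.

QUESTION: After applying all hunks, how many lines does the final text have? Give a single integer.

Answer: 7

Derivation:
Hunk 1: at line 1 remove [cbkud,uwhhm,ofd] add [bal] -> 5 lines: cyps lwyd bal flu oibeo
Hunk 2: at line 1 remove [bal] add [uhpc,zeknt] -> 6 lines: cyps lwyd uhpc zeknt flu oibeo
Hunk 3: at line 1 remove [uhpc,zeknt] add [bnlj,yfzwt,xukh] -> 7 lines: cyps lwyd bnlj yfzwt xukh flu oibeo
Final line count: 7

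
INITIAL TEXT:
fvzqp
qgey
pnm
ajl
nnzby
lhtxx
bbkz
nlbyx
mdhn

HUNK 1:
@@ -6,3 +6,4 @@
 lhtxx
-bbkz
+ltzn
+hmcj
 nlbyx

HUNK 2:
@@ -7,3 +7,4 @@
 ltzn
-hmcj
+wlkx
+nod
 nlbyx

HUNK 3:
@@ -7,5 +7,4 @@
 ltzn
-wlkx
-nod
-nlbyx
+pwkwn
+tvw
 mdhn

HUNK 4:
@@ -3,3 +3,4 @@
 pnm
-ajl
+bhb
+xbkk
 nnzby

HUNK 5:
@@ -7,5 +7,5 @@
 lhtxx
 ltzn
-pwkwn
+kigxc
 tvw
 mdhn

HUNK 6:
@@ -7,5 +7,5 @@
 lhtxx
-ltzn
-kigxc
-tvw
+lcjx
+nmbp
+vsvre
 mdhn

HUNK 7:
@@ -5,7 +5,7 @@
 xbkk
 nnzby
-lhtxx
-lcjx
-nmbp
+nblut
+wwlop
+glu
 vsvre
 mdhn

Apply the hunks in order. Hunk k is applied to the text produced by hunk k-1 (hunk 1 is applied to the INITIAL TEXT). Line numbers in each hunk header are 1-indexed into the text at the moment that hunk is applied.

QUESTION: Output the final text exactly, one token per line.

Hunk 1: at line 6 remove [bbkz] add [ltzn,hmcj] -> 10 lines: fvzqp qgey pnm ajl nnzby lhtxx ltzn hmcj nlbyx mdhn
Hunk 2: at line 7 remove [hmcj] add [wlkx,nod] -> 11 lines: fvzqp qgey pnm ajl nnzby lhtxx ltzn wlkx nod nlbyx mdhn
Hunk 3: at line 7 remove [wlkx,nod,nlbyx] add [pwkwn,tvw] -> 10 lines: fvzqp qgey pnm ajl nnzby lhtxx ltzn pwkwn tvw mdhn
Hunk 4: at line 3 remove [ajl] add [bhb,xbkk] -> 11 lines: fvzqp qgey pnm bhb xbkk nnzby lhtxx ltzn pwkwn tvw mdhn
Hunk 5: at line 7 remove [pwkwn] add [kigxc] -> 11 lines: fvzqp qgey pnm bhb xbkk nnzby lhtxx ltzn kigxc tvw mdhn
Hunk 6: at line 7 remove [ltzn,kigxc,tvw] add [lcjx,nmbp,vsvre] -> 11 lines: fvzqp qgey pnm bhb xbkk nnzby lhtxx lcjx nmbp vsvre mdhn
Hunk 7: at line 5 remove [lhtxx,lcjx,nmbp] add [nblut,wwlop,glu] -> 11 lines: fvzqp qgey pnm bhb xbkk nnzby nblut wwlop glu vsvre mdhn

Answer: fvzqp
qgey
pnm
bhb
xbkk
nnzby
nblut
wwlop
glu
vsvre
mdhn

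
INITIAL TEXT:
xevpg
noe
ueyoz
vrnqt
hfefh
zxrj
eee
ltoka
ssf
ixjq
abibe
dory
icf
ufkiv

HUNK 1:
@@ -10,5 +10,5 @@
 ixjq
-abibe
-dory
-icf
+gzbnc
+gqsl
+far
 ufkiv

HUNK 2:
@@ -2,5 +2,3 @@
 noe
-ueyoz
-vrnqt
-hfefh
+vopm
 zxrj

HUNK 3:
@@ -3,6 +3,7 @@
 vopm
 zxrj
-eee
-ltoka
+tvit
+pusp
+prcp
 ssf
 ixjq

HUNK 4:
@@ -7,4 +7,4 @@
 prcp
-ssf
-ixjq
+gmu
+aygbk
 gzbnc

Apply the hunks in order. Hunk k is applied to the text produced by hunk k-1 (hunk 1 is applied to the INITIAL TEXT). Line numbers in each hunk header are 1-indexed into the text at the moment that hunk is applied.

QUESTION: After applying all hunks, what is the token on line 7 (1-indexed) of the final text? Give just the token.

Answer: prcp

Derivation:
Hunk 1: at line 10 remove [abibe,dory,icf] add [gzbnc,gqsl,far] -> 14 lines: xevpg noe ueyoz vrnqt hfefh zxrj eee ltoka ssf ixjq gzbnc gqsl far ufkiv
Hunk 2: at line 2 remove [ueyoz,vrnqt,hfefh] add [vopm] -> 12 lines: xevpg noe vopm zxrj eee ltoka ssf ixjq gzbnc gqsl far ufkiv
Hunk 3: at line 3 remove [eee,ltoka] add [tvit,pusp,prcp] -> 13 lines: xevpg noe vopm zxrj tvit pusp prcp ssf ixjq gzbnc gqsl far ufkiv
Hunk 4: at line 7 remove [ssf,ixjq] add [gmu,aygbk] -> 13 lines: xevpg noe vopm zxrj tvit pusp prcp gmu aygbk gzbnc gqsl far ufkiv
Final line 7: prcp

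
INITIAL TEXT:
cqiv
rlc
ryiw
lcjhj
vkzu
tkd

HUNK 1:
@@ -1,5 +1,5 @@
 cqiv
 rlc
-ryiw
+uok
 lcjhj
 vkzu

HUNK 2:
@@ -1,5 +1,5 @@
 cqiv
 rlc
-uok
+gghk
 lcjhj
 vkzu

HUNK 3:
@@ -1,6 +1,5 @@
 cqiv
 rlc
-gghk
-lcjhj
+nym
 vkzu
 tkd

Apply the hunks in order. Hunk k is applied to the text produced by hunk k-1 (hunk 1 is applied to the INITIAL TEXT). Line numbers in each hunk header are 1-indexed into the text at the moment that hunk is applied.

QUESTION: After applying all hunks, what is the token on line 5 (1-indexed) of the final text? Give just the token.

Answer: tkd

Derivation:
Hunk 1: at line 1 remove [ryiw] add [uok] -> 6 lines: cqiv rlc uok lcjhj vkzu tkd
Hunk 2: at line 1 remove [uok] add [gghk] -> 6 lines: cqiv rlc gghk lcjhj vkzu tkd
Hunk 3: at line 1 remove [gghk,lcjhj] add [nym] -> 5 lines: cqiv rlc nym vkzu tkd
Final line 5: tkd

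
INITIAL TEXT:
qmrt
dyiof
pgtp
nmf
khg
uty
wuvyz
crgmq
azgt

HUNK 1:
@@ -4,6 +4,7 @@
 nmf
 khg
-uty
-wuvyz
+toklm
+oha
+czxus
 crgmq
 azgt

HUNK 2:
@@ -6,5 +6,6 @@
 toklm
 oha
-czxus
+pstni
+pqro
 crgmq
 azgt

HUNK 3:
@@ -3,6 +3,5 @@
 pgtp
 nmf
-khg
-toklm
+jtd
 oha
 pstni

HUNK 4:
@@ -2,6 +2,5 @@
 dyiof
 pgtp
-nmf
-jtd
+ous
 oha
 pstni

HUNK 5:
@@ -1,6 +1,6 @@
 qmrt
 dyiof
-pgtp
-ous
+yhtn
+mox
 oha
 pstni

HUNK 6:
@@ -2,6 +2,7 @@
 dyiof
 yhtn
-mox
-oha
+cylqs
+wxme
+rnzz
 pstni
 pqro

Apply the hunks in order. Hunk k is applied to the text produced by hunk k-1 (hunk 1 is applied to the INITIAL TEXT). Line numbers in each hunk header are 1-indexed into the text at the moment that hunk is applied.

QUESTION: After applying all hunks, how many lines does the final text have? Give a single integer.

Answer: 10

Derivation:
Hunk 1: at line 4 remove [uty,wuvyz] add [toklm,oha,czxus] -> 10 lines: qmrt dyiof pgtp nmf khg toklm oha czxus crgmq azgt
Hunk 2: at line 6 remove [czxus] add [pstni,pqro] -> 11 lines: qmrt dyiof pgtp nmf khg toklm oha pstni pqro crgmq azgt
Hunk 3: at line 3 remove [khg,toklm] add [jtd] -> 10 lines: qmrt dyiof pgtp nmf jtd oha pstni pqro crgmq azgt
Hunk 4: at line 2 remove [nmf,jtd] add [ous] -> 9 lines: qmrt dyiof pgtp ous oha pstni pqro crgmq azgt
Hunk 5: at line 1 remove [pgtp,ous] add [yhtn,mox] -> 9 lines: qmrt dyiof yhtn mox oha pstni pqro crgmq azgt
Hunk 6: at line 2 remove [mox,oha] add [cylqs,wxme,rnzz] -> 10 lines: qmrt dyiof yhtn cylqs wxme rnzz pstni pqro crgmq azgt
Final line count: 10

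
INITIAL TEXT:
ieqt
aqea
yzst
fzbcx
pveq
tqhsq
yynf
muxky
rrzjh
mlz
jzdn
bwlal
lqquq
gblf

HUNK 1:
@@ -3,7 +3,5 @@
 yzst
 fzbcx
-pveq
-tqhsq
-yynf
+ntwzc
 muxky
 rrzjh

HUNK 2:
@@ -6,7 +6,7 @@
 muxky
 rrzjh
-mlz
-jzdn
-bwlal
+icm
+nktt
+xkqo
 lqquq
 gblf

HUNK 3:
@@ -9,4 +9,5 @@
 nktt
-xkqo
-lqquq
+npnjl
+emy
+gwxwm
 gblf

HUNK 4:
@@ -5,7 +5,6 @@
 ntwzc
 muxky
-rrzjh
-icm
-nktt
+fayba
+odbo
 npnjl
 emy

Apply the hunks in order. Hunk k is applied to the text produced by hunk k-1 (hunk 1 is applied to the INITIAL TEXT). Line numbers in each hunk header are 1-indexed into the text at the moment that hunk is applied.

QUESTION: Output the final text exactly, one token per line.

Answer: ieqt
aqea
yzst
fzbcx
ntwzc
muxky
fayba
odbo
npnjl
emy
gwxwm
gblf

Derivation:
Hunk 1: at line 3 remove [pveq,tqhsq,yynf] add [ntwzc] -> 12 lines: ieqt aqea yzst fzbcx ntwzc muxky rrzjh mlz jzdn bwlal lqquq gblf
Hunk 2: at line 6 remove [mlz,jzdn,bwlal] add [icm,nktt,xkqo] -> 12 lines: ieqt aqea yzst fzbcx ntwzc muxky rrzjh icm nktt xkqo lqquq gblf
Hunk 3: at line 9 remove [xkqo,lqquq] add [npnjl,emy,gwxwm] -> 13 lines: ieqt aqea yzst fzbcx ntwzc muxky rrzjh icm nktt npnjl emy gwxwm gblf
Hunk 4: at line 5 remove [rrzjh,icm,nktt] add [fayba,odbo] -> 12 lines: ieqt aqea yzst fzbcx ntwzc muxky fayba odbo npnjl emy gwxwm gblf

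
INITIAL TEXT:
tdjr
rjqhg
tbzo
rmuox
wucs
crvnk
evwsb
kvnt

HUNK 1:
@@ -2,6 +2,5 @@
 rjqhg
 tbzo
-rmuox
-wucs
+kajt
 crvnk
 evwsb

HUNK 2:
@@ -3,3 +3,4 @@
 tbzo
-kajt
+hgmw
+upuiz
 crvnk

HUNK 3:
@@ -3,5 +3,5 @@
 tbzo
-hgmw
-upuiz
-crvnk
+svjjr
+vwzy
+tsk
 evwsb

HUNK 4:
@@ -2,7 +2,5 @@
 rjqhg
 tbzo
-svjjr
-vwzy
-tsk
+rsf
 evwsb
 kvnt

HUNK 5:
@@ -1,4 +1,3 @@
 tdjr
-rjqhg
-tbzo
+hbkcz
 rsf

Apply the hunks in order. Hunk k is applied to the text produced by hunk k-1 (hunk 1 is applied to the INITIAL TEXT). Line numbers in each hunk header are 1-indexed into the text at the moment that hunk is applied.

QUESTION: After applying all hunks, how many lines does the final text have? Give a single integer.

Answer: 5

Derivation:
Hunk 1: at line 2 remove [rmuox,wucs] add [kajt] -> 7 lines: tdjr rjqhg tbzo kajt crvnk evwsb kvnt
Hunk 2: at line 3 remove [kajt] add [hgmw,upuiz] -> 8 lines: tdjr rjqhg tbzo hgmw upuiz crvnk evwsb kvnt
Hunk 3: at line 3 remove [hgmw,upuiz,crvnk] add [svjjr,vwzy,tsk] -> 8 lines: tdjr rjqhg tbzo svjjr vwzy tsk evwsb kvnt
Hunk 4: at line 2 remove [svjjr,vwzy,tsk] add [rsf] -> 6 lines: tdjr rjqhg tbzo rsf evwsb kvnt
Hunk 5: at line 1 remove [rjqhg,tbzo] add [hbkcz] -> 5 lines: tdjr hbkcz rsf evwsb kvnt
Final line count: 5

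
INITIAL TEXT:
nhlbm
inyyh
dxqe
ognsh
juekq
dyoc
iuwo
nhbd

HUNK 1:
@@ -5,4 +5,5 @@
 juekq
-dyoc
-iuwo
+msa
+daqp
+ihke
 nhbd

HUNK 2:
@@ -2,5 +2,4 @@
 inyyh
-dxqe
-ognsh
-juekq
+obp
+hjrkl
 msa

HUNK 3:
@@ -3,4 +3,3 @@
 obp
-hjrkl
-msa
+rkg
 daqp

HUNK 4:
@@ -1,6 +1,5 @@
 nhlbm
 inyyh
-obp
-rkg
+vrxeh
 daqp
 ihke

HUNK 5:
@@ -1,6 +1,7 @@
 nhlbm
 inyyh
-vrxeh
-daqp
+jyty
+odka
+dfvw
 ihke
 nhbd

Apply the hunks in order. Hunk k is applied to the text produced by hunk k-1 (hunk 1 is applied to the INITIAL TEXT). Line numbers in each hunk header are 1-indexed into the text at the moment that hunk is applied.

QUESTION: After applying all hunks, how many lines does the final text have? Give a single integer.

Hunk 1: at line 5 remove [dyoc,iuwo] add [msa,daqp,ihke] -> 9 lines: nhlbm inyyh dxqe ognsh juekq msa daqp ihke nhbd
Hunk 2: at line 2 remove [dxqe,ognsh,juekq] add [obp,hjrkl] -> 8 lines: nhlbm inyyh obp hjrkl msa daqp ihke nhbd
Hunk 3: at line 3 remove [hjrkl,msa] add [rkg] -> 7 lines: nhlbm inyyh obp rkg daqp ihke nhbd
Hunk 4: at line 1 remove [obp,rkg] add [vrxeh] -> 6 lines: nhlbm inyyh vrxeh daqp ihke nhbd
Hunk 5: at line 1 remove [vrxeh,daqp] add [jyty,odka,dfvw] -> 7 lines: nhlbm inyyh jyty odka dfvw ihke nhbd
Final line count: 7

Answer: 7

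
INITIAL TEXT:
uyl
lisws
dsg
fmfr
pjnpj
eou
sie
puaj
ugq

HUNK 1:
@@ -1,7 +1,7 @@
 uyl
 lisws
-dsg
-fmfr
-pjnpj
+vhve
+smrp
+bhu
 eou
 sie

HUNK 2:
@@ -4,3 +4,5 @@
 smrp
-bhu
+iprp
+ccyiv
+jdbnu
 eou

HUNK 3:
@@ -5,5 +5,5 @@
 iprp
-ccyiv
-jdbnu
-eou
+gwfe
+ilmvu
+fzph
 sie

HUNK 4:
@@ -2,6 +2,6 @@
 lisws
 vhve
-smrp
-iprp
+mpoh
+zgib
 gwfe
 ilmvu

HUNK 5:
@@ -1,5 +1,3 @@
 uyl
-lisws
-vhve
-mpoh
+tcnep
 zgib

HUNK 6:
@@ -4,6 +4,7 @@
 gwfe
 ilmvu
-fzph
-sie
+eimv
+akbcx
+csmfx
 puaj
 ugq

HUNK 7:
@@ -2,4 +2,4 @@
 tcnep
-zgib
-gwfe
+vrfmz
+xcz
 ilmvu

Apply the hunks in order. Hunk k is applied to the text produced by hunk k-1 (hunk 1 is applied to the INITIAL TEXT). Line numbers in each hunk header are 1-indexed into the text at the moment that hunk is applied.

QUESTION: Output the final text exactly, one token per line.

Answer: uyl
tcnep
vrfmz
xcz
ilmvu
eimv
akbcx
csmfx
puaj
ugq

Derivation:
Hunk 1: at line 1 remove [dsg,fmfr,pjnpj] add [vhve,smrp,bhu] -> 9 lines: uyl lisws vhve smrp bhu eou sie puaj ugq
Hunk 2: at line 4 remove [bhu] add [iprp,ccyiv,jdbnu] -> 11 lines: uyl lisws vhve smrp iprp ccyiv jdbnu eou sie puaj ugq
Hunk 3: at line 5 remove [ccyiv,jdbnu,eou] add [gwfe,ilmvu,fzph] -> 11 lines: uyl lisws vhve smrp iprp gwfe ilmvu fzph sie puaj ugq
Hunk 4: at line 2 remove [smrp,iprp] add [mpoh,zgib] -> 11 lines: uyl lisws vhve mpoh zgib gwfe ilmvu fzph sie puaj ugq
Hunk 5: at line 1 remove [lisws,vhve,mpoh] add [tcnep] -> 9 lines: uyl tcnep zgib gwfe ilmvu fzph sie puaj ugq
Hunk 6: at line 4 remove [fzph,sie] add [eimv,akbcx,csmfx] -> 10 lines: uyl tcnep zgib gwfe ilmvu eimv akbcx csmfx puaj ugq
Hunk 7: at line 2 remove [zgib,gwfe] add [vrfmz,xcz] -> 10 lines: uyl tcnep vrfmz xcz ilmvu eimv akbcx csmfx puaj ugq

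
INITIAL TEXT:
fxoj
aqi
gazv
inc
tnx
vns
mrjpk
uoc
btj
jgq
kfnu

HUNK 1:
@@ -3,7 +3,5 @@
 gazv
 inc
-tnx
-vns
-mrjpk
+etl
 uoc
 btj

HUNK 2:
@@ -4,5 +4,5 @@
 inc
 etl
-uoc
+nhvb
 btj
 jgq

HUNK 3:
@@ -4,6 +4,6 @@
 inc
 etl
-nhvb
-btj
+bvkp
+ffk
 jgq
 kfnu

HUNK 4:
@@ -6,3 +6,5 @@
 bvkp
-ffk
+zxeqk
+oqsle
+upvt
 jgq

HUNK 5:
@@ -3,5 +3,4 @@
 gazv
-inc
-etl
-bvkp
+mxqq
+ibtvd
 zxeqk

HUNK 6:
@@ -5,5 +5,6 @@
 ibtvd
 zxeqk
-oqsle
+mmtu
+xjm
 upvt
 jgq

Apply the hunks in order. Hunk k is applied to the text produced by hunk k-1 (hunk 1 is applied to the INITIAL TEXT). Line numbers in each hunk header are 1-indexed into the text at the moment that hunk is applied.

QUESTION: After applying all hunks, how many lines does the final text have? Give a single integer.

Hunk 1: at line 3 remove [tnx,vns,mrjpk] add [etl] -> 9 lines: fxoj aqi gazv inc etl uoc btj jgq kfnu
Hunk 2: at line 4 remove [uoc] add [nhvb] -> 9 lines: fxoj aqi gazv inc etl nhvb btj jgq kfnu
Hunk 3: at line 4 remove [nhvb,btj] add [bvkp,ffk] -> 9 lines: fxoj aqi gazv inc etl bvkp ffk jgq kfnu
Hunk 4: at line 6 remove [ffk] add [zxeqk,oqsle,upvt] -> 11 lines: fxoj aqi gazv inc etl bvkp zxeqk oqsle upvt jgq kfnu
Hunk 5: at line 3 remove [inc,etl,bvkp] add [mxqq,ibtvd] -> 10 lines: fxoj aqi gazv mxqq ibtvd zxeqk oqsle upvt jgq kfnu
Hunk 6: at line 5 remove [oqsle] add [mmtu,xjm] -> 11 lines: fxoj aqi gazv mxqq ibtvd zxeqk mmtu xjm upvt jgq kfnu
Final line count: 11

Answer: 11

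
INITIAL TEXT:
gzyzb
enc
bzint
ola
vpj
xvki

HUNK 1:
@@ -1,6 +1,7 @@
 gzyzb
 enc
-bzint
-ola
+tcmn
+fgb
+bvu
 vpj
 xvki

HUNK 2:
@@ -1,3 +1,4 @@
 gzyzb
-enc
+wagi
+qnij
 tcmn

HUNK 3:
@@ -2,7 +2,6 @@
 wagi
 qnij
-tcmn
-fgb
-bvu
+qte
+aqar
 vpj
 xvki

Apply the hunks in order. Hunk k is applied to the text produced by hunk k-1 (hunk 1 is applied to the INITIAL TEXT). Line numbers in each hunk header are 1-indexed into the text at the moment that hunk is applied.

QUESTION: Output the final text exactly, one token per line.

Hunk 1: at line 1 remove [bzint,ola] add [tcmn,fgb,bvu] -> 7 lines: gzyzb enc tcmn fgb bvu vpj xvki
Hunk 2: at line 1 remove [enc] add [wagi,qnij] -> 8 lines: gzyzb wagi qnij tcmn fgb bvu vpj xvki
Hunk 3: at line 2 remove [tcmn,fgb,bvu] add [qte,aqar] -> 7 lines: gzyzb wagi qnij qte aqar vpj xvki

Answer: gzyzb
wagi
qnij
qte
aqar
vpj
xvki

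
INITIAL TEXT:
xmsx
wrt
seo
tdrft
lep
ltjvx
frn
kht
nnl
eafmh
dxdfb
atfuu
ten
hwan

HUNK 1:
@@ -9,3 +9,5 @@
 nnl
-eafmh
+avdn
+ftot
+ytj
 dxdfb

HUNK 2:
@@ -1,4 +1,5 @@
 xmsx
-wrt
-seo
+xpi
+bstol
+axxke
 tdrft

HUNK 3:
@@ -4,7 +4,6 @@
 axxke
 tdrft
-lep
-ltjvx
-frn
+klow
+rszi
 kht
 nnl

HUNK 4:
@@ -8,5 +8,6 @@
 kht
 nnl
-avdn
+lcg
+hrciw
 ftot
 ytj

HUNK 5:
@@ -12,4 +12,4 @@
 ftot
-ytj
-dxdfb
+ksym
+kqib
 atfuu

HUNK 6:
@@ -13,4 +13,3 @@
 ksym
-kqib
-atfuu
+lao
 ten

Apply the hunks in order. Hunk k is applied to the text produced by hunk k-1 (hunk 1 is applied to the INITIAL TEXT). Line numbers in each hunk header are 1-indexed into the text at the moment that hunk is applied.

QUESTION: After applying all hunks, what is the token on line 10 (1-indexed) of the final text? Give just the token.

Hunk 1: at line 9 remove [eafmh] add [avdn,ftot,ytj] -> 16 lines: xmsx wrt seo tdrft lep ltjvx frn kht nnl avdn ftot ytj dxdfb atfuu ten hwan
Hunk 2: at line 1 remove [wrt,seo] add [xpi,bstol,axxke] -> 17 lines: xmsx xpi bstol axxke tdrft lep ltjvx frn kht nnl avdn ftot ytj dxdfb atfuu ten hwan
Hunk 3: at line 4 remove [lep,ltjvx,frn] add [klow,rszi] -> 16 lines: xmsx xpi bstol axxke tdrft klow rszi kht nnl avdn ftot ytj dxdfb atfuu ten hwan
Hunk 4: at line 8 remove [avdn] add [lcg,hrciw] -> 17 lines: xmsx xpi bstol axxke tdrft klow rszi kht nnl lcg hrciw ftot ytj dxdfb atfuu ten hwan
Hunk 5: at line 12 remove [ytj,dxdfb] add [ksym,kqib] -> 17 lines: xmsx xpi bstol axxke tdrft klow rszi kht nnl lcg hrciw ftot ksym kqib atfuu ten hwan
Hunk 6: at line 13 remove [kqib,atfuu] add [lao] -> 16 lines: xmsx xpi bstol axxke tdrft klow rszi kht nnl lcg hrciw ftot ksym lao ten hwan
Final line 10: lcg

Answer: lcg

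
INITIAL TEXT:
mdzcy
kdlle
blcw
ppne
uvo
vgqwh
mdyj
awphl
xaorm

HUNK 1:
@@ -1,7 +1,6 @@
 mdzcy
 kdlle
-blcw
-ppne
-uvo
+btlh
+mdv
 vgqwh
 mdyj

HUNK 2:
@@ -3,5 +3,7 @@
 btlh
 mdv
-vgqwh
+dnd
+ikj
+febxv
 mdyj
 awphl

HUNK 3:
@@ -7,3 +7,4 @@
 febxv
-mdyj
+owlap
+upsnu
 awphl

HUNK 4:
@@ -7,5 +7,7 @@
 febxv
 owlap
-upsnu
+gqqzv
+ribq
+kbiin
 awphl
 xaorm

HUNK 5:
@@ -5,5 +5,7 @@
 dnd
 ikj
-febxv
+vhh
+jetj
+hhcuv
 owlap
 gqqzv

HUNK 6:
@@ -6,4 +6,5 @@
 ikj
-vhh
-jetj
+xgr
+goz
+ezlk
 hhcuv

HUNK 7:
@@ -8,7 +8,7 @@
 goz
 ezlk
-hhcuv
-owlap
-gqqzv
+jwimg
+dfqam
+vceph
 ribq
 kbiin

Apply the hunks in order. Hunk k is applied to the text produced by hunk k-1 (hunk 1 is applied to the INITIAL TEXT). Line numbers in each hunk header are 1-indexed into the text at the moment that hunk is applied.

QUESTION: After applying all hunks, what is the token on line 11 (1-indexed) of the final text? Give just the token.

Answer: dfqam

Derivation:
Hunk 1: at line 1 remove [blcw,ppne,uvo] add [btlh,mdv] -> 8 lines: mdzcy kdlle btlh mdv vgqwh mdyj awphl xaorm
Hunk 2: at line 3 remove [vgqwh] add [dnd,ikj,febxv] -> 10 lines: mdzcy kdlle btlh mdv dnd ikj febxv mdyj awphl xaorm
Hunk 3: at line 7 remove [mdyj] add [owlap,upsnu] -> 11 lines: mdzcy kdlle btlh mdv dnd ikj febxv owlap upsnu awphl xaorm
Hunk 4: at line 7 remove [upsnu] add [gqqzv,ribq,kbiin] -> 13 lines: mdzcy kdlle btlh mdv dnd ikj febxv owlap gqqzv ribq kbiin awphl xaorm
Hunk 5: at line 5 remove [febxv] add [vhh,jetj,hhcuv] -> 15 lines: mdzcy kdlle btlh mdv dnd ikj vhh jetj hhcuv owlap gqqzv ribq kbiin awphl xaorm
Hunk 6: at line 6 remove [vhh,jetj] add [xgr,goz,ezlk] -> 16 lines: mdzcy kdlle btlh mdv dnd ikj xgr goz ezlk hhcuv owlap gqqzv ribq kbiin awphl xaorm
Hunk 7: at line 8 remove [hhcuv,owlap,gqqzv] add [jwimg,dfqam,vceph] -> 16 lines: mdzcy kdlle btlh mdv dnd ikj xgr goz ezlk jwimg dfqam vceph ribq kbiin awphl xaorm
Final line 11: dfqam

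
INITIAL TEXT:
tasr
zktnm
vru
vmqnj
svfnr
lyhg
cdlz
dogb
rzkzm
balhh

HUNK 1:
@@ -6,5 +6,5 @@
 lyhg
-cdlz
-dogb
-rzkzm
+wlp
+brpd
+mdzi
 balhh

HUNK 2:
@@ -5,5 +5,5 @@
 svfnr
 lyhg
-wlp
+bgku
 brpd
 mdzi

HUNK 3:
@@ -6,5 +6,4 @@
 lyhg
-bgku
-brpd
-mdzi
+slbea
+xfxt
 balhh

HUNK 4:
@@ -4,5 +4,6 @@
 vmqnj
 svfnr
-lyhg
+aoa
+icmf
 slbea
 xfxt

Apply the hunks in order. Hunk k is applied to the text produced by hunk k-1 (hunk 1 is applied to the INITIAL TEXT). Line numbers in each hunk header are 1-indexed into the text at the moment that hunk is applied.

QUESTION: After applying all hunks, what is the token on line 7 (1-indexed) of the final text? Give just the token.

Hunk 1: at line 6 remove [cdlz,dogb,rzkzm] add [wlp,brpd,mdzi] -> 10 lines: tasr zktnm vru vmqnj svfnr lyhg wlp brpd mdzi balhh
Hunk 2: at line 5 remove [wlp] add [bgku] -> 10 lines: tasr zktnm vru vmqnj svfnr lyhg bgku brpd mdzi balhh
Hunk 3: at line 6 remove [bgku,brpd,mdzi] add [slbea,xfxt] -> 9 lines: tasr zktnm vru vmqnj svfnr lyhg slbea xfxt balhh
Hunk 4: at line 4 remove [lyhg] add [aoa,icmf] -> 10 lines: tasr zktnm vru vmqnj svfnr aoa icmf slbea xfxt balhh
Final line 7: icmf

Answer: icmf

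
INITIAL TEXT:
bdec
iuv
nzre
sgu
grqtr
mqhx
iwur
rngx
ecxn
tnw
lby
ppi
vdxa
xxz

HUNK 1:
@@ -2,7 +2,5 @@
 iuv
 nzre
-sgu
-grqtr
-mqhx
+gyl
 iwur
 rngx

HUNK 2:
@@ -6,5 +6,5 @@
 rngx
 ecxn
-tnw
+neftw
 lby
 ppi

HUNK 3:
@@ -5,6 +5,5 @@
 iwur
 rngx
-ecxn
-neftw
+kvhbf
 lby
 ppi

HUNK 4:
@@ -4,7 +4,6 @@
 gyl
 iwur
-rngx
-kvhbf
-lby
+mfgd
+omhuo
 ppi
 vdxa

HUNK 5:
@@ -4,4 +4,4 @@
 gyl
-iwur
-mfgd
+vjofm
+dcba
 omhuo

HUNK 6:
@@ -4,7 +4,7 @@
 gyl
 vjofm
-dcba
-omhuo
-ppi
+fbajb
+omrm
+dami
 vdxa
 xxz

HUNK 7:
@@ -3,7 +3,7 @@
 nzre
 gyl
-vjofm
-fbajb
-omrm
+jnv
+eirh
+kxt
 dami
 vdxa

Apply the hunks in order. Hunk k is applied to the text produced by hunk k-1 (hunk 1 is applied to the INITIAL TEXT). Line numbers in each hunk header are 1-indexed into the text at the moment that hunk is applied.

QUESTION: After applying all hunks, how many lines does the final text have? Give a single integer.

Hunk 1: at line 2 remove [sgu,grqtr,mqhx] add [gyl] -> 12 lines: bdec iuv nzre gyl iwur rngx ecxn tnw lby ppi vdxa xxz
Hunk 2: at line 6 remove [tnw] add [neftw] -> 12 lines: bdec iuv nzre gyl iwur rngx ecxn neftw lby ppi vdxa xxz
Hunk 3: at line 5 remove [ecxn,neftw] add [kvhbf] -> 11 lines: bdec iuv nzre gyl iwur rngx kvhbf lby ppi vdxa xxz
Hunk 4: at line 4 remove [rngx,kvhbf,lby] add [mfgd,omhuo] -> 10 lines: bdec iuv nzre gyl iwur mfgd omhuo ppi vdxa xxz
Hunk 5: at line 4 remove [iwur,mfgd] add [vjofm,dcba] -> 10 lines: bdec iuv nzre gyl vjofm dcba omhuo ppi vdxa xxz
Hunk 6: at line 4 remove [dcba,omhuo,ppi] add [fbajb,omrm,dami] -> 10 lines: bdec iuv nzre gyl vjofm fbajb omrm dami vdxa xxz
Hunk 7: at line 3 remove [vjofm,fbajb,omrm] add [jnv,eirh,kxt] -> 10 lines: bdec iuv nzre gyl jnv eirh kxt dami vdxa xxz
Final line count: 10

Answer: 10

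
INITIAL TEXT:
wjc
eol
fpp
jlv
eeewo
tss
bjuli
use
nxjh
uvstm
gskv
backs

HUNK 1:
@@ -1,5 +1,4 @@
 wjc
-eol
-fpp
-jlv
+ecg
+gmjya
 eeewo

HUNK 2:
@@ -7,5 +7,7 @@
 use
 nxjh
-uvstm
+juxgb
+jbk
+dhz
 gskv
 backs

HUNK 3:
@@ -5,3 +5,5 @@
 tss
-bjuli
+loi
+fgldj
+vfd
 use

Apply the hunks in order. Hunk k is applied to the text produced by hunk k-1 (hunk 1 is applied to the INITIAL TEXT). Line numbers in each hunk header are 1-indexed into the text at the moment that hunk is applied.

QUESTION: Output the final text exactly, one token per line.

Answer: wjc
ecg
gmjya
eeewo
tss
loi
fgldj
vfd
use
nxjh
juxgb
jbk
dhz
gskv
backs

Derivation:
Hunk 1: at line 1 remove [eol,fpp,jlv] add [ecg,gmjya] -> 11 lines: wjc ecg gmjya eeewo tss bjuli use nxjh uvstm gskv backs
Hunk 2: at line 7 remove [uvstm] add [juxgb,jbk,dhz] -> 13 lines: wjc ecg gmjya eeewo tss bjuli use nxjh juxgb jbk dhz gskv backs
Hunk 3: at line 5 remove [bjuli] add [loi,fgldj,vfd] -> 15 lines: wjc ecg gmjya eeewo tss loi fgldj vfd use nxjh juxgb jbk dhz gskv backs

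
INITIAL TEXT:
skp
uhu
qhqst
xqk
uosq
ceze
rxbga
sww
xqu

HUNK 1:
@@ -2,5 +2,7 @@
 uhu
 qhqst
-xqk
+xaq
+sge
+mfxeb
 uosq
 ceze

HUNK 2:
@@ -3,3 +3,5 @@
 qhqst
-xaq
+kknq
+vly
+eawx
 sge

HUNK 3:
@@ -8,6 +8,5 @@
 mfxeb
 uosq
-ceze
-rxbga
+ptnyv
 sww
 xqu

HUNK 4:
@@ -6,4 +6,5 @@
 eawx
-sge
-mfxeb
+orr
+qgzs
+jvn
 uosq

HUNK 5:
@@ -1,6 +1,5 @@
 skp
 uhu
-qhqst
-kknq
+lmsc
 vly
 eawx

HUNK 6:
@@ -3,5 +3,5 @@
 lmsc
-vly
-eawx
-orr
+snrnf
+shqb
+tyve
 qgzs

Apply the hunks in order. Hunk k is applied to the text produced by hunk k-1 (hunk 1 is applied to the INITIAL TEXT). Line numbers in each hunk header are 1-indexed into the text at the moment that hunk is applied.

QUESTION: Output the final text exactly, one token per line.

Hunk 1: at line 2 remove [xqk] add [xaq,sge,mfxeb] -> 11 lines: skp uhu qhqst xaq sge mfxeb uosq ceze rxbga sww xqu
Hunk 2: at line 3 remove [xaq] add [kknq,vly,eawx] -> 13 lines: skp uhu qhqst kknq vly eawx sge mfxeb uosq ceze rxbga sww xqu
Hunk 3: at line 8 remove [ceze,rxbga] add [ptnyv] -> 12 lines: skp uhu qhqst kknq vly eawx sge mfxeb uosq ptnyv sww xqu
Hunk 4: at line 6 remove [sge,mfxeb] add [orr,qgzs,jvn] -> 13 lines: skp uhu qhqst kknq vly eawx orr qgzs jvn uosq ptnyv sww xqu
Hunk 5: at line 1 remove [qhqst,kknq] add [lmsc] -> 12 lines: skp uhu lmsc vly eawx orr qgzs jvn uosq ptnyv sww xqu
Hunk 6: at line 3 remove [vly,eawx,orr] add [snrnf,shqb,tyve] -> 12 lines: skp uhu lmsc snrnf shqb tyve qgzs jvn uosq ptnyv sww xqu

Answer: skp
uhu
lmsc
snrnf
shqb
tyve
qgzs
jvn
uosq
ptnyv
sww
xqu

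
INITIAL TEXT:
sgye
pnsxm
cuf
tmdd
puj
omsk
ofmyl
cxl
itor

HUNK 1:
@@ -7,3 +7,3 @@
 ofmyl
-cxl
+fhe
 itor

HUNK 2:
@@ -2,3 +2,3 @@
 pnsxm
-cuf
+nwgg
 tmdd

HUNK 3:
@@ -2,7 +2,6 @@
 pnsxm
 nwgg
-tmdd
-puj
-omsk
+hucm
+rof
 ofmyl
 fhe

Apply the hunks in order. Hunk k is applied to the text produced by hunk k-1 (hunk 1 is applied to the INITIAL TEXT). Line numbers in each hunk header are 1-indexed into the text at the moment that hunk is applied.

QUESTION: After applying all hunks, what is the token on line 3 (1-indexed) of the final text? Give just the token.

Hunk 1: at line 7 remove [cxl] add [fhe] -> 9 lines: sgye pnsxm cuf tmdd puj omsk ofmyl fhe itor
Hunk 2: at line 2 remove [cuf] add [nwgg] -> 9 lines: sgye pnsxm nwgg tmdd puj omsk ofmyl fhe itor
Hunk 3: at line 2 remove [tmdd,puj,omsk] add [hucm,rof] -> 8 lines: sgye pnsxm nwgg hucm rof ofmyl fhe itor
Final line 3: nwgg

Answer: nwgg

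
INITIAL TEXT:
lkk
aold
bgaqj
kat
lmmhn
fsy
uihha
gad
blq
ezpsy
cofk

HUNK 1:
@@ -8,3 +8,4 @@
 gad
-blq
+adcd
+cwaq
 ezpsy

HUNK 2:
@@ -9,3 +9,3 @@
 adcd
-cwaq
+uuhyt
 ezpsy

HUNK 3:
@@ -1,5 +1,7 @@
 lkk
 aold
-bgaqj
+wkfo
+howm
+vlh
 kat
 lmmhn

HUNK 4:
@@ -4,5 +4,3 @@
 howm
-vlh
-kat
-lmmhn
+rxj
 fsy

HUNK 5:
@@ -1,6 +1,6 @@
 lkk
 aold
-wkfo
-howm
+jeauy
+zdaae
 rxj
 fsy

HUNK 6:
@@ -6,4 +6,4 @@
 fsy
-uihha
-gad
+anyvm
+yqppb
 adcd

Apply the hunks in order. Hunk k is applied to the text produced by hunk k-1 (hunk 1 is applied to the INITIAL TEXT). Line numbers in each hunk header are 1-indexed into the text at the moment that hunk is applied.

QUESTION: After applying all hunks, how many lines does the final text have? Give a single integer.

Answer: 12

Derivation:
Hunk 1: at line 8 remove [blq] add [adcd,cwaq] -> 12 lines: lkk aold bgaqj kat lmmhn fsy uihha gad adcd cwaq ezpsy cofk
Hunk 2: at line 9 remove [cwaq] add [uuhyt] -> 12 lines: lkk aold bgaqj kat lmmhn fsy uihha gad adcd uuhyt ezpsy cofk
Hunk 3: at line 1 remove [bgaqj] add [wkfo,howm,vlh] -> 14 lines: lkk aold wkfo howm vlh kat lmmhn fsy uihha gad adcd uuhyt ezpsy cofk
Hunk 4: at line 4 remove [vlh,kat,lmmhn] add [rxj] -> 12 lines: lkk aold wkfo howm rxj fsy uihha gad adcd uuhyt ezpsy cofk
Hunk 5: at line 1 remove [wkfo,howm] add [jeauy,zdaae] -> 12 lines: lkk aold jeauy zdaae rxj fsy uihha gad adcd uuhyt ezpsy cofk
Hunk 6: at line 6 remove [uihha,gad] add [anyvm,yqppb] -> 12 lines: lkk aold jeauy zdaae rxj fsy anyvm yqppb adcd uuhyt ezpsy cofk
Final line count: 12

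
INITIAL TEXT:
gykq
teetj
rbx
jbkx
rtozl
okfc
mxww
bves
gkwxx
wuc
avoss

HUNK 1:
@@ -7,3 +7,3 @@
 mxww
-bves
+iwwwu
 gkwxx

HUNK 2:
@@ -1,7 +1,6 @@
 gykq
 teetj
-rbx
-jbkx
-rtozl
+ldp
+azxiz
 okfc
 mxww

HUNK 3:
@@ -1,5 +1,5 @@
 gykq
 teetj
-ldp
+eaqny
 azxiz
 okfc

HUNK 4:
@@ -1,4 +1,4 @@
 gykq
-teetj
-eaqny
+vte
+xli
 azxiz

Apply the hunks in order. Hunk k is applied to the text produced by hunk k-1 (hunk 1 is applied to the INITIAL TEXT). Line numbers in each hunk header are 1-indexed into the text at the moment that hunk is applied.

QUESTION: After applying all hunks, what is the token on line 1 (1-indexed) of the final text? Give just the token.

Answer: gykq

Derivation:
Hunk 1: at line 7 remove [bves] add [iwwwu] -> 11 lines: gykq teetj rbx jbkx rtozl okfc mxww iwwwu gkwxx wuc avoss
Hunk 2: at line 1 remove [rbx,jbkx,rtozl] add [ldp,azxiz] -> 10 lines: gykq teetj ldp azxiz okfc mxww iwwwu gkwxx wuc avoss
Hunk 3: at line 1 remove [ldp] add [eaqny] -> 10 lines: gykq teetj eaqny azxiz okfc mxww iwwwu gkwxx wuc avoss
Hunk 4: at line 1 remove [teetj,eaqny] add [vte,xli] -> 10 lines: gykq vte xli azxiz okfc mxww iwwwu gkwxx wuc avoss
Final line 1: gykq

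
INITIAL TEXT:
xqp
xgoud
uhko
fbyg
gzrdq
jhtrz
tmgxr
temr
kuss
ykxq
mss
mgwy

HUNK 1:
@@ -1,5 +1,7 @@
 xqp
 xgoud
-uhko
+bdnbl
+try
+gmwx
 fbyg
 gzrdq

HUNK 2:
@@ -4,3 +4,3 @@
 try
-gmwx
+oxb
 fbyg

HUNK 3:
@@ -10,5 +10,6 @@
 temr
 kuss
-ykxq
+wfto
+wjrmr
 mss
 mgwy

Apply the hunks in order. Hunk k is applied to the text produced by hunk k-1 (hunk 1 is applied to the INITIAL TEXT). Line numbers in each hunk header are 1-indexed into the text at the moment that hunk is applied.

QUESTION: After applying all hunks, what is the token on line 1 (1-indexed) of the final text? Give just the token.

Hunk 1: at line 1 remove [uhko] add [bdnbl,try,gmwx] -> 14 lines: xqp xgoud bdnbl try gmwx fbyg gzrdq jhtrz tmgxr temr kuss ykxq mss mgwy
Hunk 2: at line 4 remove [gmwx] add [oxb] -> 14 lines: xqp xgoud bdnbl try oxb fbyg gzrdq jhtrz tmgxr temr kuss ykxq mss mgwy
Hunk 3: at line 10 remove [ykxq] add [wfto,wjrmr] -> 15 lines: xqp xgoud bdnbl try oxb fbyg gzrdq jhtrz tmgxr temr kuss wfto wjrmr mss mgwy
Final line 1: xqp

Answer: xqp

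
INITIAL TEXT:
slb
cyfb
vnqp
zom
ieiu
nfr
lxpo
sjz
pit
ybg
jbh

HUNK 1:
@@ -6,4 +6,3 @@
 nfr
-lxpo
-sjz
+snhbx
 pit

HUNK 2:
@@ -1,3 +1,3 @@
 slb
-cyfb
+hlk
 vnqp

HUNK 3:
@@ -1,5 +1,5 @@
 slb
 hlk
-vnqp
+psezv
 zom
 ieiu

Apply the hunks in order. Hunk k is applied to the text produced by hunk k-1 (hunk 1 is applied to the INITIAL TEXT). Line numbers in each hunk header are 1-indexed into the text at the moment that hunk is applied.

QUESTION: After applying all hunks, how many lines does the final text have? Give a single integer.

Answer: 10

Derivation:
Hunk 1: at line 6 remove [lxpo,sjz] add [snhbx] -> 10 lines: slb cyfb vnqp zom ieiu nfr snhbx pit ybg jbh
Hunk 2: at line 1 remove [cyfb] add [hlk] -> 10 lines: slb hlk vnqp zom ieiu nfr snhbx pit ybg jbh
Hunk 3: at line 1 remove [vnqp] add [psezv] -> 10 lines: slb hlk psezv zom ieiu nfr snhbx pit ybg jbh
Final line count: 10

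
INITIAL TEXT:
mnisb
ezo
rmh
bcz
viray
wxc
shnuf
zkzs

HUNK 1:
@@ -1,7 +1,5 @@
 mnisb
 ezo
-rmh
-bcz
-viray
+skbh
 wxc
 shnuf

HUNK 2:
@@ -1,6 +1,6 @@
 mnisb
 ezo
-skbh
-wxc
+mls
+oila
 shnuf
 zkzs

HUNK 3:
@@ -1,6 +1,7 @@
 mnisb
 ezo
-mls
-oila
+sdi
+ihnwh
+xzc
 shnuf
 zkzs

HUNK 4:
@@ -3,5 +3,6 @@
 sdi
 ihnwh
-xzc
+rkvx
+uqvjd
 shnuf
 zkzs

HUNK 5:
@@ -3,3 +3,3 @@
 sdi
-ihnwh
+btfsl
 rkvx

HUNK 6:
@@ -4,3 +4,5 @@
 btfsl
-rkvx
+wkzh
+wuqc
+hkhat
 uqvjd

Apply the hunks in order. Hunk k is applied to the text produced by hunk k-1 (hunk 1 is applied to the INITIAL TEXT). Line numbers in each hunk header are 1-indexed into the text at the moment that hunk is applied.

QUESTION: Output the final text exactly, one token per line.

Answer: mnisb
ezo
sdi
btfsl
wkzh
wuqc
hkhat
uqvjd
shnuf
zkzs

Derivation:
Hunk 1: at line 1 remove [rmh,bcz,viray] add [skbh] -> 6 lines: mnisb ezo skbh wxc shnuf zkzs
Hunk 2: at line 1 remove [skbh,wxc] add [mls,oila] -> 6 lines: mnisb ezo mls oila shnuf zkzs
Hunk 3: at line 1 remove [mls,oila] add [sdi,ihnwh,xzc] -> 7 lines: mnisb ezo sdi ihnwh xzc shnuf zkzs
Hunk 4: at line 3 remove [xzc] add [rkvx,uqvjd] -> 8 lines: mnisb ezo sdi ihnwh rkvx uqvjd shnuf zkzs
Hunk 5: at line 3 remove [ihnwh] add [btfsl] -> 8 lines: mnisb ezo sdi btfsl rkvx uqvjd shnuf zkzs
Hunk 6: at line 4 remove [rkvx] add [wkzh,wuqc,hkhat] -> 10 lines: mnisb ezo sdi btfsl wkzh wuqc hkhat uqvjd shnuf zkzs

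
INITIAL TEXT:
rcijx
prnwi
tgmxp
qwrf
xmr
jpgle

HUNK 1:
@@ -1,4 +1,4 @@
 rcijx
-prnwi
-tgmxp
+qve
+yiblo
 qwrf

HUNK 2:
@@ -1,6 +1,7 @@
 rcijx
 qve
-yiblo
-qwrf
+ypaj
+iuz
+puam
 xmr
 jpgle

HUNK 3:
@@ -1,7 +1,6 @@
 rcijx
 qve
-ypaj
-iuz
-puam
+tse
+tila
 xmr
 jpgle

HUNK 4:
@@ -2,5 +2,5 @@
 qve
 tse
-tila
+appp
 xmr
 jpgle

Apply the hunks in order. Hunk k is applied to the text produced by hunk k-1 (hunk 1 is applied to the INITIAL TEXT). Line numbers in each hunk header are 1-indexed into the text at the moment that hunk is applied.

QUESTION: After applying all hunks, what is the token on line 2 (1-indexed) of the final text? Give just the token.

Hunk 1: at line 1 remove [prnwi,tgmxp] add [qve,yiblo] -> 6 lines: rcijx qve yiblo qwrf xmr jpgle
Hunk 2: at line 1 remove [yiblo,qwrf] add [ypaj,iuz,puam] -> 7 lines: rcijx qve ypaj iuz puam xmr jpgle
Hunk 3: at line 1 remove [ypaj,iuz,puam] add [tse,tila] -> 6 lines: rcijx qve tse tila xmr jpgle
Hunk 4: at line 2 remove [tila] add [appp] -> 6 lines: rcijx qve tse appp xmr jpgle
Final line 2: qve

Answer: qve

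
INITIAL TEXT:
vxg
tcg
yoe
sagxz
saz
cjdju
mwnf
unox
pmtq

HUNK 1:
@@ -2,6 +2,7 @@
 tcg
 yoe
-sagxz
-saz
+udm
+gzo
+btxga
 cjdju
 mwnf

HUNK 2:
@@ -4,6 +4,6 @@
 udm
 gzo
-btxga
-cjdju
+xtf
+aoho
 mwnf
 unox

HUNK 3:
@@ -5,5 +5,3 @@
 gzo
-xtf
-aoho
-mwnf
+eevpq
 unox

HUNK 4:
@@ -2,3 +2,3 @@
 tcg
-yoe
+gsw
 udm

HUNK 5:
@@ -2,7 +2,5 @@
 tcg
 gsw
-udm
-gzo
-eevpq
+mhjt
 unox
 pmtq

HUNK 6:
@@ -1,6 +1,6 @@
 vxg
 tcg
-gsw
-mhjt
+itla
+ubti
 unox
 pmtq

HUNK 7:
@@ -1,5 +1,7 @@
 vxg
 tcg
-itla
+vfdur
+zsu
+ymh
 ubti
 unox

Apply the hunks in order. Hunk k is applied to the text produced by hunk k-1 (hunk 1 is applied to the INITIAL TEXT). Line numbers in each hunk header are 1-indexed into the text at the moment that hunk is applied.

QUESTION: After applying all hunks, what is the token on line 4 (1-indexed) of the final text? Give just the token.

Hunk 1: at line 2 remove [sagxz,saz] add [udm,gzo,btxga] -> 10 lines: vxg tcg yoe udm gzo btxga cjdju mwnf unox pmtq
Hunk 2: at line 4 remove [btxga,cjdju] add [xtf,aoho] -> 10 lines: vxg tcg yoe udm gzo xtf aoho mwnf unox pmtq
Hunk 3: at line 5 remove [xtf,aoho,mwnf] add [eevpq] -> 8 lines: vxg tcg yoe udm gzo eevpq unox pmtq
Hunk 4: at line 2 remove [yoe] add [gsw] -> 8 lines: vxg tcg gsw udm gzo eevpq unox pmtq
Hunk 5: at line 2 remove [udm,gzo,eevpq] add [mhjt] -> 6 lines: vxg tcg gsw mhjt unox pmtq
Hunk 6: at line 1 remove [gsw,mhjt] add [itla,ubti] -> 6 lines: vxg tcg itla ubti unox pmtq
Hunk 7: at line 1 remove [itla] add [vfdur,zsu,ymh] -> 8 lines: vxg tcg vfdur zsu ymh ubti unox pmtq
Final line 4: zsu

Answer: zsu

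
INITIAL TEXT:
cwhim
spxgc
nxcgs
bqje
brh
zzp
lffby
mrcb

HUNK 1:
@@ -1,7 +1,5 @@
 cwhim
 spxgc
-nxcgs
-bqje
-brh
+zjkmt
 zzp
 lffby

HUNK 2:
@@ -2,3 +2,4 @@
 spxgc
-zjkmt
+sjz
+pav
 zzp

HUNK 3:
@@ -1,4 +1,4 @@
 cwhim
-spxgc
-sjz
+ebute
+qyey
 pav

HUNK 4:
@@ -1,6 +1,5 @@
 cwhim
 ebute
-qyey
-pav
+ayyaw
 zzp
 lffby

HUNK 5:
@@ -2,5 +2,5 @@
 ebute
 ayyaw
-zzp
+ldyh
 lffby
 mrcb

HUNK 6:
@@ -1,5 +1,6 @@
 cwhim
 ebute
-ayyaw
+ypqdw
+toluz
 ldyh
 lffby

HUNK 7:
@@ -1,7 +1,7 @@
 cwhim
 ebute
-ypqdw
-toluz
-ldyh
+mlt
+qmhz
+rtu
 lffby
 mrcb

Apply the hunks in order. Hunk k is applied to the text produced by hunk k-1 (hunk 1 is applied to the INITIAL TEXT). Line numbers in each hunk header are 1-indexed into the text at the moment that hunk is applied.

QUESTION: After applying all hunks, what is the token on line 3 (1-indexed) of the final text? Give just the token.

Hunk 1: at line 1 remove [nxcgs,bqje,brh] add [zjkmt] -> 6 lines: cwhim spxgc zjkmt zzp lffby mrcb
Hunk 2: at line 2 remove [zjkmt] add [sjz,pav] -> 7 lines: cwhim spxgc sjz pav zzp lffby mrcb
Hunk 3: at line 1 remove [spxgc,sjz] add [ebute,qyey] -> 7 lines: cwhim ebute qyey pav zzp lffby mrcb
Hunk 4: at line 1 remove [qyey,pav] add [ayyaw] -> 6 lines: cwhim ebute ayyaw zzp lffby mrcb
Hunk 5: at line 2 remove [zzp] add [ldyh] -> 6 lines: cwhim ebute ayyaw ldyh lffby mrcb
Hunk 6: at line 1 remove [ayyaw] add [ypqdw,toluz] -> 7 lines: cwhim ebute ypqdw toluz ldyh lffby mrcb
Hunk 7: at line 1 remove [ypqdw,toluz,ldyh] add [mlt,qmhz,rtu] -> 7 lines: cwhim ebute mlt qmhz rtu lffby mrcb
Final line 3: mlt

Answer: mlt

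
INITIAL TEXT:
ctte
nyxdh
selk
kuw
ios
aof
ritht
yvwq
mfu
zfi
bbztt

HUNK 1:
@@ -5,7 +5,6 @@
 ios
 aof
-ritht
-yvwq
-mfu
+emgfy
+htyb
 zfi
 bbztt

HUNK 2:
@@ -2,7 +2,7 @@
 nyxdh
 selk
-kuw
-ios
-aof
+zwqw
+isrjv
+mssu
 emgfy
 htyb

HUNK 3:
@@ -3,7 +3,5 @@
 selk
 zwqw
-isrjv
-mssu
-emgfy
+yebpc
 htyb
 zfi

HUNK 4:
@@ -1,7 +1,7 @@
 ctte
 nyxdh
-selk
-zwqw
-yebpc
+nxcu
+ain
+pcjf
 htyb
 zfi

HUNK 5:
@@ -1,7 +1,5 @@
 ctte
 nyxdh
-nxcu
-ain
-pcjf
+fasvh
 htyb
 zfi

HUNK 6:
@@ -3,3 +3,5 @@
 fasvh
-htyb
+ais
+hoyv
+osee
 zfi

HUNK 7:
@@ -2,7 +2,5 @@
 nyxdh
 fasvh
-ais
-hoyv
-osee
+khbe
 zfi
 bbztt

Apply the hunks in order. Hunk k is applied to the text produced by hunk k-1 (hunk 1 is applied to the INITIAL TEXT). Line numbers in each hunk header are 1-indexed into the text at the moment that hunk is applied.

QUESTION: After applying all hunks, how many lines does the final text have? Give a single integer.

Answer: 6

Derivation:
Hunk 1: at line 5 remove [ritht,yvwq,mfu] add [emgfy,htyb] -> 10 lines: ctte nyxdh selk kuw ios aof emgfy htyb zfi bbztt
Hunk 2: at line 2 remove [kuw,ios,aof] add [zwqw,isrjv,mssu] -> 10 lines: ctte nyxdh selk zwqw isrjv mssu emgfy htyb zfi bbztt
Hunk 3: at line 3 remove [isrjv,mssu,emgfy] add [yebpc] -> 8 lines: ctte nyxdh selk zwqw yebpc htyb zfi bbztt
Hunk 4: at line 1 remove [selk,zwqw,yebpc] add [nxcu,ain,pcjf] -> 8 lines: ctte nyxdh nxcu ain pcjf htyb zfi bbztt
Hunk 5: at line 1 remove [nxcu,ain,pcjf] add [fasvh] -> 6 lines: ctte nyxdh fasvh htyb zfi bbztt
Hunk 6: at line 3 remove [htyb] add [ais,hoyv,osee] -> 8 lines: ctte nyxdh fasvh ais hoyv osee zfi bbztt
Hunk 7: at line 2 remove [ais,hoyv,osee] add [khbe] -> 6 lines: ctte nyxdh fasvh khbe zfi bbztt
Final line count: 6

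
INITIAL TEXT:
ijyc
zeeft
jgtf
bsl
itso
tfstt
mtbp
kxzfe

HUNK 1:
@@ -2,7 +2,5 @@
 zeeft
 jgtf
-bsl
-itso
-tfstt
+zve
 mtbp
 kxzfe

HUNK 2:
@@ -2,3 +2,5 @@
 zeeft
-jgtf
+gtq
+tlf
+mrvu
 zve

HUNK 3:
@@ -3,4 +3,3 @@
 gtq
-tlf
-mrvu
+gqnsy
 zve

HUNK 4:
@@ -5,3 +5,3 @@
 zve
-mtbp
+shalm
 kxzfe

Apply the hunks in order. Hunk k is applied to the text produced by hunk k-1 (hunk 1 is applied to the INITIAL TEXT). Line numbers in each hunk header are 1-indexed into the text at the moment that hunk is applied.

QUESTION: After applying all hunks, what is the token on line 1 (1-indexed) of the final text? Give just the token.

Answer: ijyc

Derivation:
Hunk 1: at line 2 remove [bsl,itso,tfstt] add [zve] -> 6 lines: ijyc zeeft jgtf zve mtbp kxzfe
Hunk 2: at line 2 remove [jgtf] add [gtq,tlf,mrvu] -> 8 lines: ijyc zeeft gtq tlf mrvu zve mtbp kxzfe
Hunk 3: at line 3 remove [tlf,mrvu] add [gqnsy] -> 7 lines: ijyc zeeft gtq gqnsy zve mtbp kxzfe
Hunk 4: at line 5 remove [mtbp] add [shalm] -> 7 lines: ijyc zeeft gtq gqnsy zve shalm kxzfe
Final line 1: ijyc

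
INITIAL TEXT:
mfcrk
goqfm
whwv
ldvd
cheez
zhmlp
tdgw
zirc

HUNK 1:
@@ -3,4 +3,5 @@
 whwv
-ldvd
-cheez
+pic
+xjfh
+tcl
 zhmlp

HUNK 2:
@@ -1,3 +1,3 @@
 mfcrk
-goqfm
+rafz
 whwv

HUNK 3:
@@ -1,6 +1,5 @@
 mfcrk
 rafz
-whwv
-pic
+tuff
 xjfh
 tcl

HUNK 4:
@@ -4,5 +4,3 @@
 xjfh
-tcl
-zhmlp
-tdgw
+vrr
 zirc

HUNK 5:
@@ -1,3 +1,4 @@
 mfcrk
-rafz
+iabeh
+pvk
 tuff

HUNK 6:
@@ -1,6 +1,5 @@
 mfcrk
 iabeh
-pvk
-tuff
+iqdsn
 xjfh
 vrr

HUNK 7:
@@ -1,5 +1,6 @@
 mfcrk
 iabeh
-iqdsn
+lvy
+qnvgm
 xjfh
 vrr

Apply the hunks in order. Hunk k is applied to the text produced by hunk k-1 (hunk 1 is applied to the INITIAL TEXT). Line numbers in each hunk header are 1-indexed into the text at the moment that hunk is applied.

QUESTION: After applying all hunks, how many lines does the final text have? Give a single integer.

Hunk 1: at line 3 remove [ldvd,cheez] add [pic,xjfh,tcl] -> 9 lines: mfcrk goqfm whwv pic xjfh tcl zhmlp tdgw zirc
Hunk 2: at line 1 remove [goqfm] add [rafz] -> 9 lines: mfcrk rafz whwv pic xjfh tcl zhmlp tdgw zirc
Hunk 3: at line 1 remove [whwv,pic] add [tuff] -> 8 lines: mfcrk rafz tuff xjfh tcl zhmlp tdgw zirc
Hunk 4: at line 4 remove [tcl,zhmlp,tdgw] add [vrr] -> 6 lines: mfcrk rafz tuff xjfh vrr zirc
Hunk 5: at line 1 remove [rafz] add [iabeh,pvk] -> 7 lines: mfcrk iabeh pvk tuff xjfh vrr zirc
Hunk 6: at line 1 remove [pvk,tuff] add [iqdsn] -> 6 lines: mfcrk iabeh iqdsn xjfh vrr zirc
Hunk 7: at line 1 remove [iqdsn] add [lvy,qnvgm] -> 7 lines: mfcrk iabeh lvy qnvgm xjfh vrr zirc
Final line count: 7

Answer: 7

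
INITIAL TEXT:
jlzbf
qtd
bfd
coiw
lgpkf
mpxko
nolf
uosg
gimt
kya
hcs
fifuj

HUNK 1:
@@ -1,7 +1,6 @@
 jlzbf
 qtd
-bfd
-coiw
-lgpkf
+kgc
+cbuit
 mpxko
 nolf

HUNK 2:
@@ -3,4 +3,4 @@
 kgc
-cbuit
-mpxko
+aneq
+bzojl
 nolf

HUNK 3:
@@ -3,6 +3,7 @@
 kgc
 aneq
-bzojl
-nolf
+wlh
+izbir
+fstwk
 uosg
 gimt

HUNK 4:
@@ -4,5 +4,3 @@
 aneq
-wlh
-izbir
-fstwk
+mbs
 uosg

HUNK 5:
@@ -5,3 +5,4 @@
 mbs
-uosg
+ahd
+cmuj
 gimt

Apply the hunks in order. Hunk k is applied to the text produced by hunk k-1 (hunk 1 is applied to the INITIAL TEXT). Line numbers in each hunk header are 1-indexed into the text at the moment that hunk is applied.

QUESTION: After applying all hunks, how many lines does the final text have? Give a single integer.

Hunk 1: at line 1 remove [bfd,coiw,lgpkf] add [kgc,cbuit] -> 11 lines: jlzbf qtd kgc cbuit mpxko nolf uosg gimt kya hcs fifuj
Hunk 2: at line 3 remove [cbuit,mpxko] add [aneq,bzojl] -> 11 lines: jlzbf qtd kgc aneq bzojl nolf uosg gimt kya hcs fifuj
Hunk 3: at line 3 remove [bzojl,nolf] add [wlh,izbir,fstwk] -> 12 lines: jlzbf qtd kgc aneq wlh izbir fstwk uosg gimt kya hcs fifuj
Hunk 4: at line 4 remove [wlh,izbir,fstwk] add [mbs] -> 10 lines: jlzbf qtd kgc aneq mbs uosg gimt kya hcs fifuj
Hunk 5: at line 5 remove [uosg] add [ahd,cmuj] -> 11 lines: jlzbf qtd kgc aneq mbs ahd cmuj gimt kya hcs fifuj
Final line count: 11

Answer: 11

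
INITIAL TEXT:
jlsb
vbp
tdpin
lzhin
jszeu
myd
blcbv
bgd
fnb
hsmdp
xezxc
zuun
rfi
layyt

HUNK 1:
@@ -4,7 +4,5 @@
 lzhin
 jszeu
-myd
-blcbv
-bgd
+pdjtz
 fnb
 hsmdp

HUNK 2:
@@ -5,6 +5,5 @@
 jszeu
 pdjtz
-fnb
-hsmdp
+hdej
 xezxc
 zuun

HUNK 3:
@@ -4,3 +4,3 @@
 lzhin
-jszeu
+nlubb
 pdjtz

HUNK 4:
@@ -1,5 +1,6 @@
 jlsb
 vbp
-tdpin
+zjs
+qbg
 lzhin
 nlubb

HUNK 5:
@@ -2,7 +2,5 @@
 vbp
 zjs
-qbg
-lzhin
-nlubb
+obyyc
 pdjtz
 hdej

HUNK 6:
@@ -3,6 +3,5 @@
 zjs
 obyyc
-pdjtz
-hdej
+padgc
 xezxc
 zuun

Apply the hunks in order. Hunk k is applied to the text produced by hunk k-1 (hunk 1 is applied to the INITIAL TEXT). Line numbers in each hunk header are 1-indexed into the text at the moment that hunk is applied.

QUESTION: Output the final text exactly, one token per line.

Hunk 1: at line 4 remove [myd,blcbv,bgd] add [pdjtz] -> 12 lines: jlsb vbp tdpin lzhin jszeu pdjtz fnb hsmdp xezxc zuun rfi layyt
Hunk 2: at line 5 remove [fnb,hsmdp] add [hdej] -> 11 lines: jlsb vbp tdpin lzhin jszeu pdjtz hdej xezxc zuun rfi layyt
Hunk 3: at line 4 remove [jszeu] add [nlubb] -> 11 lines: jlsb vbp tdpin lzhin nlubb pdjtz hdej xezxc zuun rfi layyt
Hunk 4: at line 1 remove [tdpin] add [zjs,qbg] -> 12 lines: jlsb vbp zjs qbg lzhin nlubb pdjtz hdej xezxc zuun rfi layyt
Hunk 5: at line 2 remove [qbg,lzhin,nlubb] add [obyyc] -> 10 lines: jlsb vbp zjs obyyc pdjtz hdej xezxc zuun rfi layyt
Hunk 6: at line 3 remove [pdjtz,hdej] add [padgc] -> 9 lines: jlsb vbp zjs obyyc padgc xezxc zuun rfi layyt

Answer: jlsb
vbp
zjs
obyyc
padgc
xezxc
zuun
rfi
layyt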